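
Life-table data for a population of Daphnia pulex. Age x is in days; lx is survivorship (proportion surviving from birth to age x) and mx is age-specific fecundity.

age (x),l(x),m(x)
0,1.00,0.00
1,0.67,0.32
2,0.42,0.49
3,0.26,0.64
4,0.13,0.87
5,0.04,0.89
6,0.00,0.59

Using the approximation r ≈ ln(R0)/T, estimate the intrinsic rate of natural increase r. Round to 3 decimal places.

R0 = Σ lx·mx = 0 + 0.2144 + 0.2058 + 0.1664 + 0.1131 + 0.0356 + 0 = 0.7353
Σ x·lx·mx = 1.7556; T = 1.7556/0.7353 = 2.3876…
r ≈ ln(R0)/T = ln(0.7353)/2.3876… = -0.12878… → -0.129

-0.129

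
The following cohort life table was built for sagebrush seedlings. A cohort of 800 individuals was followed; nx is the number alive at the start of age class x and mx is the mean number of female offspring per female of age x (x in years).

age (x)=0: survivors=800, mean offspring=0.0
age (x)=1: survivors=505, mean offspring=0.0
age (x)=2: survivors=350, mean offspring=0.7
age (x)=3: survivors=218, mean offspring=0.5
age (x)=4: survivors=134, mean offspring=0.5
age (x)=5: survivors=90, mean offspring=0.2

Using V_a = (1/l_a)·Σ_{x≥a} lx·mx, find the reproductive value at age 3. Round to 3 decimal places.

lx = nx/n0 = nx/800: 1, 0.63125, 0.4375, 0.2725, 0.1675, 0.1125
lx·mx for x ≥ 3: 0.13625, 0.08375, 0.0225 → sum = 0.2425
V_3 = 0.2425 / l_3 = 0.2425 / 0.2725 = 0.889908… → 0.890

0.890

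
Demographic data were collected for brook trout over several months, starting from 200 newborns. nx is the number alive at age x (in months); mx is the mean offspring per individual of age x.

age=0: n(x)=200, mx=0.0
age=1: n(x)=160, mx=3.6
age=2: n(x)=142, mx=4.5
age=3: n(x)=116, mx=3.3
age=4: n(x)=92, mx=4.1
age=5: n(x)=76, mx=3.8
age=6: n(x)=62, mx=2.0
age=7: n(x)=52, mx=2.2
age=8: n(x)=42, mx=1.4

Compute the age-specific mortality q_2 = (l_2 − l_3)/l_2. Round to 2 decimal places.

lx = nx/n0 = nx/200: 1, 0.8, 0.71, 0.58, 0.46, 0.38, 0.31, 0.26, 0.21
q_2 = (l_2 − l_3) / l_2 = (0.71 − 0.58) / 0.71
     = 0.13 / 0.71 = 0.183099… → 0.18

0.18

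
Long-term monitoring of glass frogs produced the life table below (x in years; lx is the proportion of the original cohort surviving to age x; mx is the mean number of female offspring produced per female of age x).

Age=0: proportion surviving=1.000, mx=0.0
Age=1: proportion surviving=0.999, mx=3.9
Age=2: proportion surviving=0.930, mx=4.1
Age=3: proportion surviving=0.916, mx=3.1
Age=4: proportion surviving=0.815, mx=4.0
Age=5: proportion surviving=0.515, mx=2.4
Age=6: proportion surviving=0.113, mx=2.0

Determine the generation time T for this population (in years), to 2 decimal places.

lx·mx: 0, 3.8961, 3.813, 2.8396, 3.26, 1.236, 0.226 → R0 = 15.2707
x·lx·mx: 0, 3.8961, 7.626, 8.5188, 13.04, 6.18, 1.356 → Σ = 40.6169
T = 40.6169 / 15.2707 = 2.659793… → 2.66

2.66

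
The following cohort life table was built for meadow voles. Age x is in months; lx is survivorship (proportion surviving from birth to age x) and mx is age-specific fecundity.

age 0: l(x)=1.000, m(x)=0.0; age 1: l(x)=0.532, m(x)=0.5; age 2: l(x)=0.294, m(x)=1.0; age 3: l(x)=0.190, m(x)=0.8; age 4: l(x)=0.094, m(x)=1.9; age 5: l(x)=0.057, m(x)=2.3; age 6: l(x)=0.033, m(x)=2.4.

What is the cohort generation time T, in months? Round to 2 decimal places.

lx·mx: 0, 0.266, 0.294, 0.152, 0.1786, 0.1311, 0.0792 → R0 = 1.1009
x·lx·mx: 0, 0.266, 0.588, 0.456, 0.7144, 0.6555, 0.4752 → Σ = 3.1551
T = 3.1551 / 1.1009 = 2.865928… → 2.87

2.87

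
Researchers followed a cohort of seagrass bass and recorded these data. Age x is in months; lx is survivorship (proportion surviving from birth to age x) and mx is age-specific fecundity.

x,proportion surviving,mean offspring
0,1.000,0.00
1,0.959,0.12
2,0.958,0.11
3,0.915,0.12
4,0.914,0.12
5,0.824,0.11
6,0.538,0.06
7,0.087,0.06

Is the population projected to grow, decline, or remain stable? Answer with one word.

declining

R0 = Σ lx·mx = 0 + 0.11508 + 0.10538 + 0.1098 + 0.10968 + 0.09064 + 0.03228 + 0.00522 = 0.56808
R0 < 1, so the population is declining.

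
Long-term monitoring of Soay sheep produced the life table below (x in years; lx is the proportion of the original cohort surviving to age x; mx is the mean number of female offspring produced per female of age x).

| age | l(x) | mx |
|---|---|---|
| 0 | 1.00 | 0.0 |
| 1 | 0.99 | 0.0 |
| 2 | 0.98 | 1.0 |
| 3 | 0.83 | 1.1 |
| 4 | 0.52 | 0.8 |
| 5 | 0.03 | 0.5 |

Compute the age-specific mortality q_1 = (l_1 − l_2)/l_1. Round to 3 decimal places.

q_1 = (l_1 − l_2) / l_1 = (0.99 − 0.98) / 0.99
     = 0.01 / 0.99 = 0.010101… → 0.010

0.010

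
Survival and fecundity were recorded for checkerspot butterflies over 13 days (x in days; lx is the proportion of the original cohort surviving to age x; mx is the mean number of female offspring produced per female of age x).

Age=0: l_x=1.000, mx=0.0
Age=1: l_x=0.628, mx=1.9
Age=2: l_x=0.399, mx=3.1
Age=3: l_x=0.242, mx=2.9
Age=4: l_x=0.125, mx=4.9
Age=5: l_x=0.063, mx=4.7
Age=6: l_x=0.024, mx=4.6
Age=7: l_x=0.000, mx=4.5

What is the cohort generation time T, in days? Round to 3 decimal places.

2.497

lx·mx: 0, 1.1932, 1.2369, 0.7018, 0.6125, 0.2961, 0.1104, 0 → R0 = 4.1509
x·lx·mx: 0, 1.1932, 2.4738, 2.1054, 2.45, 1.4805, 0.6624, 0 → Σ = 10.3653
T = 10.3653 / 4.1509 = 2.497121… → 2.497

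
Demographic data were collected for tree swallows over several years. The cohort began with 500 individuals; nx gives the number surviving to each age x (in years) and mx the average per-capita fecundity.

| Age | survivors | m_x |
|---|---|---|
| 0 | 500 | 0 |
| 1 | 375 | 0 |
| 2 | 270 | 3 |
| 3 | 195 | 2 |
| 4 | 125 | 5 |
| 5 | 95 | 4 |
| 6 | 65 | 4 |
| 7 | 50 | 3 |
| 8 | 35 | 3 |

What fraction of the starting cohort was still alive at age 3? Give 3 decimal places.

0.390

l_3 = n_3/n_0 = 195/500 = 0.39 → 0.390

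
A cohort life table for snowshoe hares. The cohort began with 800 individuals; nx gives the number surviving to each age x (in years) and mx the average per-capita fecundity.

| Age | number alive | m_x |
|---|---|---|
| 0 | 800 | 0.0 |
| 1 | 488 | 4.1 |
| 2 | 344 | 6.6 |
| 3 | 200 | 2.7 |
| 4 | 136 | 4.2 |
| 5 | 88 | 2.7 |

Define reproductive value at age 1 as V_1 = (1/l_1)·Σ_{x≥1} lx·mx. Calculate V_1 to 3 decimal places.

lx = nx/n0 = nx/800: 1, 0.61, 0.43, 0.25, 0.17, 0.11
lx·mx for x ≥ 1: 2.501, 2.838, 0.675, 0.714, 0.297 → sum = 7.025
V_1 = 7.025 / l_1 = 7.025 / 0.61 = 11.516393… → 11.516

11.516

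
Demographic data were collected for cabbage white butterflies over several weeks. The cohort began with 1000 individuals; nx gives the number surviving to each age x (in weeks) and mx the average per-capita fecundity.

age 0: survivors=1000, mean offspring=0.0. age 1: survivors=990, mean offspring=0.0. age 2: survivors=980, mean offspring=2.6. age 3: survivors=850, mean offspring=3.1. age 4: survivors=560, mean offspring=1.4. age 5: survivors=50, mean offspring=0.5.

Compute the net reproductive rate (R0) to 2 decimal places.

lx = nx/n0 = nx/1000: 1, 0.99, 0.98, 0.85, 0.56, 0.05
lx·mx by age: 0, 0, 2.548, 2.635, 0.784, 0.025
R0 = Σ lx·mx = 5.992 → 5.99

5.99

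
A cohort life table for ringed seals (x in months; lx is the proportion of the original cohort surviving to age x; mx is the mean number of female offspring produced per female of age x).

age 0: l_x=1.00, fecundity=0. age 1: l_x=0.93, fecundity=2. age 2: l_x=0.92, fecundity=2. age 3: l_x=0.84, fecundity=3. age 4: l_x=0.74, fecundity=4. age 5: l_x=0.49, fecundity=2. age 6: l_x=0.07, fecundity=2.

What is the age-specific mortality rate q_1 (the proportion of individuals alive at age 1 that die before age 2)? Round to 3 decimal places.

q_1 = (l_1 − l_2) / l_1 = (0.93 − 0.92) / 0.93
     = 0.01 / 0.93 = 0.010753… → 0.011

0.011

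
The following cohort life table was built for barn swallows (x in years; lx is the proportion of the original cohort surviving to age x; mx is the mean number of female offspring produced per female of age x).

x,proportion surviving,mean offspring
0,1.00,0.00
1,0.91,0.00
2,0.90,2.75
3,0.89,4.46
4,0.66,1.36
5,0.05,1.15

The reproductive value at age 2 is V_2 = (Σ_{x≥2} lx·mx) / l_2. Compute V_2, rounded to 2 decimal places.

lx·mx for x ≥ 2: 2.475, 3.9694, 0.8976, 0.0575 → sum = 7.3995
V_2 = 7.3995 / l_2 = 7.3995 / 0.9 = 8.221667… → 8.22

8.22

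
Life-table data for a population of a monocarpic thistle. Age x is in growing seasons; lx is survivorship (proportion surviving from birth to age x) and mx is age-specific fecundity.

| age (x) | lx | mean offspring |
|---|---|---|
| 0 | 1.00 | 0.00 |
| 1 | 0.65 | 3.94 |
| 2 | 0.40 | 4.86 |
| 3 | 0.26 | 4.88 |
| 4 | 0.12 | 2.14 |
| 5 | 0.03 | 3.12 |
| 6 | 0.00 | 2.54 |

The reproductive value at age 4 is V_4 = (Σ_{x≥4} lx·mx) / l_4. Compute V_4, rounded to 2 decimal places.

lx·mx for x ≥ 4: 0.2568, 0.0936, 0 → sum = 0.3504
V_4 = 0.3504 / l_4 = 0.3504 / 0.12 = 2.92 → 2.92

2.92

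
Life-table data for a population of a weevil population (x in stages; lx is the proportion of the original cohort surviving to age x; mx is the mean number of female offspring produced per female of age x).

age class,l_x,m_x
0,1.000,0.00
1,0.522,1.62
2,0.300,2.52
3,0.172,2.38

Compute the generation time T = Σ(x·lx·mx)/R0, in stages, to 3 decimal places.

1.783

lx·mx: 0, 0.84564, 0.756, 0.40936 → R0 = 2.011
x·lx·mx: 0, 0.84564, 1.512, 1.22808 → Σ = 3.58572
T = 3.58572 / 2.011 = 1.783053… → 1.783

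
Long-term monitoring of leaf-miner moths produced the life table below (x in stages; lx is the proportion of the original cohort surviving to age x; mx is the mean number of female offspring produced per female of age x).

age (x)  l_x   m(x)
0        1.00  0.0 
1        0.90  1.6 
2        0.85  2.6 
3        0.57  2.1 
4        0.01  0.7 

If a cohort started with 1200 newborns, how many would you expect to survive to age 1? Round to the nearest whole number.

Expected survivors = N0 · l_1 = 1200 × 0.90 = 1080 → 1080

1080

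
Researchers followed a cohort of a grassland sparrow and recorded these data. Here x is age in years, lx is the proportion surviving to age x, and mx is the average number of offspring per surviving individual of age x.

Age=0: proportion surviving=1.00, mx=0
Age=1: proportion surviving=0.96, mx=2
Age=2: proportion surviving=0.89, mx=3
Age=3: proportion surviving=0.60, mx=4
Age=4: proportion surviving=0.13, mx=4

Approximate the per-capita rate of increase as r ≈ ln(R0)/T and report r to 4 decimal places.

R0 = Σ lx·mx = 0 + 1.92 + 2.67 + 2.4 + 0.52 = 7.51
Σ x·lx·mx = 16.54; T = 16.54/7.51 = 2.2024…
r ≈ ln(R0)/T = ln(7.51)/2.2024… = 0.915473… → 0.9155

0.9155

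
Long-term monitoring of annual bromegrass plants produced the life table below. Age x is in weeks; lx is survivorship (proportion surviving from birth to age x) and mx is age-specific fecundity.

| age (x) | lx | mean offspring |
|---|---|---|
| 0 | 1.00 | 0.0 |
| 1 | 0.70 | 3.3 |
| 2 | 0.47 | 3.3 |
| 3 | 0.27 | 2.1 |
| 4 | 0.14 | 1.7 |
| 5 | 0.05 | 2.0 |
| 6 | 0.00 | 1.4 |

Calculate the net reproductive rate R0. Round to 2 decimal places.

lx·mx by age: 0, 2.31, 1.551, 0.567, 0.238, 0.1, 0
R0 = Σ lx·mx = 4.766 → 4.77

4.77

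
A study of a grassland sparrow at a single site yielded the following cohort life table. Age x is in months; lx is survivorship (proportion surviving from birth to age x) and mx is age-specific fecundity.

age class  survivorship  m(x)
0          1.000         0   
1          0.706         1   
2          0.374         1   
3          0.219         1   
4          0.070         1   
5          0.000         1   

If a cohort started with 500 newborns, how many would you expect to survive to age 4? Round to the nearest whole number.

Expected survivors = N0 · l_4 = 500 × 0.070 = 35 → 35

35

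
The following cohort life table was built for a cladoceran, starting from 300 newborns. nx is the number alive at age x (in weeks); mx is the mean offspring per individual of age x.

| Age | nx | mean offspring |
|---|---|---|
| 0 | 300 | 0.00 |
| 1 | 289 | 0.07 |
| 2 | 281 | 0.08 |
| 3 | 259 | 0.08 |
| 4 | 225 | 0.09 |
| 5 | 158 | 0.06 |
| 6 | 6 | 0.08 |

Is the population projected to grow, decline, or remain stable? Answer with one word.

declining

lx = nx/n0 = nx/300: 1, 0.96333…, 0.93667…, 0.86333…, 0.75, 0.52667…, 0.02
R0 = Σ lx·mx = 0 + 0.067433… + 0.074933… + 0.069067… + 0.0675 + 0.0316… + 0.0016 = 0.312133…
R0 < 1, so the population is declining.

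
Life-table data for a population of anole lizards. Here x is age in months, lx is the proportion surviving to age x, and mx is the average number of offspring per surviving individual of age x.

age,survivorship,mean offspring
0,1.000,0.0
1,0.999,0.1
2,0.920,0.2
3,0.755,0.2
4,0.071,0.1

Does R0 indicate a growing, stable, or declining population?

R0 = Σ lx·mx = 0 + 0.0999 + 0.184 + 0.151 + 0.0071 = 0.442
R0 < 1, so the population is declining.

declining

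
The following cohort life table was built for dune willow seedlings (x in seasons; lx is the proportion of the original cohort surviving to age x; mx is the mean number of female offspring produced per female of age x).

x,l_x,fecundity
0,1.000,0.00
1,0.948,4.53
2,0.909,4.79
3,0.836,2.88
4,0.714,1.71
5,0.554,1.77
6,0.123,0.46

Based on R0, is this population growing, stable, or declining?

growing

R0 = Σ lx·mx = 0 + 4.29444 + 4.35411 + 2.40768 + 1.22094 + 0.98058 + 0.05658 = 13.31433
R0 > 1, so the population is growing.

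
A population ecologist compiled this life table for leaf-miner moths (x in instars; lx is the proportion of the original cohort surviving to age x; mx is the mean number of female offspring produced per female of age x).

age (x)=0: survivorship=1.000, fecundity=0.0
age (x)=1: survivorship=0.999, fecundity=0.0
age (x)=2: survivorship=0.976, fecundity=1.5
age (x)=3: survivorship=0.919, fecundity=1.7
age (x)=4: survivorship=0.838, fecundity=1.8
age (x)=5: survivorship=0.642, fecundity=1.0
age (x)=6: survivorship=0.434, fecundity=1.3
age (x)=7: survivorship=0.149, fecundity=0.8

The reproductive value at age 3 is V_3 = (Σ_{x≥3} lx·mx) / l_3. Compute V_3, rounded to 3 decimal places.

lx·mx for x ≥ 3: 1.5623, 1.5084, 0.642, 0.5642, 0.1192 → sum = 4.3961
V_3 = 4.3961 / l_3 = 4.3961 / 0.919 = 4.783569… → 4.784

4.784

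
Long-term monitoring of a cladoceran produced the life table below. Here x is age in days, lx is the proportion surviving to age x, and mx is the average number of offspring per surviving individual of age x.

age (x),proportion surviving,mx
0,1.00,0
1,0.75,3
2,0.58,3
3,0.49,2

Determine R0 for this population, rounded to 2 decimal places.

4.97

lx·mx by age: 0, 2.25, 1.74, 0.98
R0 = Σ lx·mx = 4.97 → 4.97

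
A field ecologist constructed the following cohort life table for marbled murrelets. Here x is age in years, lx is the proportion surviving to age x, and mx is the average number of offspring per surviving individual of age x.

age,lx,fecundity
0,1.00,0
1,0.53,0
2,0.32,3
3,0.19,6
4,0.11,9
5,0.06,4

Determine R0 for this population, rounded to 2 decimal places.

3.33

lx·mx by age: 0, 0, 0.96, 1.14, 0.99, 0.24
R0 = Σ lx·mx = 3.33 → 3.33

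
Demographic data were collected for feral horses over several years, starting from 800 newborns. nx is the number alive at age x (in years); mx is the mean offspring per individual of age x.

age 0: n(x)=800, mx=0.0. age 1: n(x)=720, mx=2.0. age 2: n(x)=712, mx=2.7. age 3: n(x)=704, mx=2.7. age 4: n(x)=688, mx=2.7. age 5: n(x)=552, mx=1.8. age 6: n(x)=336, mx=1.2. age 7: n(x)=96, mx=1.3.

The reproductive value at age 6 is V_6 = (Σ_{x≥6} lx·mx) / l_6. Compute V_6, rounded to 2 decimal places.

1.57

lx = nx/n0 = nx/800: 1, 0.9, 0.89, 0.88, 0.86, 0.69, 0.42, 0.12
lx·mx for x ≥ 6: 0.504, 0.156 → sum = 0.66
V_6 = 0.66 / l_6 = 0.66 / 0.42 = 1.571429… → 1.57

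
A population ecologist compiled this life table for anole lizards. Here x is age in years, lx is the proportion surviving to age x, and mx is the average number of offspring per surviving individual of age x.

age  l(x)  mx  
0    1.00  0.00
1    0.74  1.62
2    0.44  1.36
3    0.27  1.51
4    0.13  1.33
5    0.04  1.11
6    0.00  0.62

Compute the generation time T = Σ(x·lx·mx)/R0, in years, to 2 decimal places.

1.87

lx·mx: 0, 1.1988, 0.5984, 0.4077, 0.1729, 0.0444, 0 → R0 = 2.4222
x·lx·mx: 0, 1.1988, 1.1968, 1.2231, 0.6916, 0.222, 0 → Σ = 4.5323
T = 4.5323 / 2.4222 = 1.87115… → 1.87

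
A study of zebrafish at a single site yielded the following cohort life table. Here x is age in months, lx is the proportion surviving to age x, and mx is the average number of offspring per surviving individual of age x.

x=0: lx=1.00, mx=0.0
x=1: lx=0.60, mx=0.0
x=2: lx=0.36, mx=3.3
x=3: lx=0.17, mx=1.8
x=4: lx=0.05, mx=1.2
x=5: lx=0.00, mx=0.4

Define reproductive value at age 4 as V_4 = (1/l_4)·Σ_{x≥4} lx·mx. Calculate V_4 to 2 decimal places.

lx·mx for x ≥ 4: 0.06, 0 → sum = 0.06
V_4 = 0.06 / l_4 = 0.06 / 0.05 = 1.2 → 1.20

1.20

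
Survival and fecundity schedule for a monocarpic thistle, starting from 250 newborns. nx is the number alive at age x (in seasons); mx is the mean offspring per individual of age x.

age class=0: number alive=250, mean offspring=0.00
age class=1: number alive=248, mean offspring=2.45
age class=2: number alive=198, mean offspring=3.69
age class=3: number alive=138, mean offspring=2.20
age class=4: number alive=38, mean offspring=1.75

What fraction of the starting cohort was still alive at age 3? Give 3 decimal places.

0.552

l_3 = n_3/n_0 = 138/250 = 0.552 → 0.552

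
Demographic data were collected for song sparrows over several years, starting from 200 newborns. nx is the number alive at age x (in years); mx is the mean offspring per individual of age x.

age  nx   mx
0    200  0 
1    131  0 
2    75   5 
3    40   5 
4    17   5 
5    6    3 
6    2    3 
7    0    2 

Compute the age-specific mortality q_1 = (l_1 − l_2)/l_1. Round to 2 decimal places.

0.43

lx = nx/n0 = nx/200: 1, 0.655, 0.375, 0.2, 0.085, 0.03, 0.01, 0
q_1 = (l_1 − l_2) / l_1 = (0.655 − 0.375) / 0.655
     = 0.28 / 0.655 = 0.427481… → 0.43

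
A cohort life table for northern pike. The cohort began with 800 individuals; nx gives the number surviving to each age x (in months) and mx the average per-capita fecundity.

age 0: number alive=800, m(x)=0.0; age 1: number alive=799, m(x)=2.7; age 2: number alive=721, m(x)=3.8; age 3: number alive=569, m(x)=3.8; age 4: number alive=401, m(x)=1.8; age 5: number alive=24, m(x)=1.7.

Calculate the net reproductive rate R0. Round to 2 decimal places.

9.78

lx = nx/n0 = nx/800: 1, 0.99875, 0.90125, 0.71125, 0.50125, 0.03
lx·mx by age: 0, 2.696625, 3.42475, 2.70275, 0.90225, 0.051
R0 = Σ lx·mx = 9.777375 → 9.78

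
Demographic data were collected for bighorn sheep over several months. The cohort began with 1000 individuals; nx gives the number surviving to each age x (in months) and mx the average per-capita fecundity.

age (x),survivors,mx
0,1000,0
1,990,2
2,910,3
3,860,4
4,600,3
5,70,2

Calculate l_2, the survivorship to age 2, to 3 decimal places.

0.910

l_2 = n_2/n_0 = 910/1000 = 0.91 → 0.910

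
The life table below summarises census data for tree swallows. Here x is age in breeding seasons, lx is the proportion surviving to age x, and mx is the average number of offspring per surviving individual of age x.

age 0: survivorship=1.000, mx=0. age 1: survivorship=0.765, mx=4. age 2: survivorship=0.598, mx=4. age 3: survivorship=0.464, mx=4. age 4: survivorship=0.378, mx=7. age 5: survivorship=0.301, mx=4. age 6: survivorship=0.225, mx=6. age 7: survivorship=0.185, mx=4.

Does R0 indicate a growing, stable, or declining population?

growing

R0 = Σ lx·mx = 0 + 3.06 + 2.392 + 1.856 + 2.646 + 1.204 + 1.35 + 0.74 = 13.248
R0 > 1, so the population is growing.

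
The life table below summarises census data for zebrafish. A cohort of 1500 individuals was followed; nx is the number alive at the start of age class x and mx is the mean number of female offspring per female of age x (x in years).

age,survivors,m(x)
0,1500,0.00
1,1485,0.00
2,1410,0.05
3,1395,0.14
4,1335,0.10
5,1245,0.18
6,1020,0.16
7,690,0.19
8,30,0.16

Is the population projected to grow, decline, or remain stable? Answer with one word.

declining

lx = nx/n0 = nx/1500: 1, 0.99, 0.94, 0.93, 0.89, 0.83, 0.68, 0.46, 0.02
R0 = Σ lx·mx = 0 + 0 + 0.047 + 0.1302 + 0.089 + 0.1494 + 0.1088 + 0.0874 + 0.0032 = 0.615
R0 < 1, so the population is declining.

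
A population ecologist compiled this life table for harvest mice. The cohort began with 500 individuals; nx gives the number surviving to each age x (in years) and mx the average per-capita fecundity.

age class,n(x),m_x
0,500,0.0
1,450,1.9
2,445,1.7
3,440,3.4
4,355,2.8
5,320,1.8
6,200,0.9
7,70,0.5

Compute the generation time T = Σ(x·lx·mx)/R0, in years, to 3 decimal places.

lx = nx/n0 = nx/500: 1, 0.9, 0.89, 0.88, 0.71, 0.64, 0.4, 0.14
lx·mx: 0, 1.71, 1.513, 2.992, 1.988, 1.152, 0.36, 0.07 → R0 = 9.785
x·lx·mx: 0, 1.71, 3.026, 8.976, 7.952, 5.76, 2.16, 0.49 → Σ = 30.074
T = 30.074 / 9.785 = 3.07348… → 3.073

3.073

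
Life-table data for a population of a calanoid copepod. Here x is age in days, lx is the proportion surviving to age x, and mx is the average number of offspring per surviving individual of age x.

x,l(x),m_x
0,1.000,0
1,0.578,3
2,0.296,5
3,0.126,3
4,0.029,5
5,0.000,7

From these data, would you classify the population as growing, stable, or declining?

growing

R0 = Σ lx·mx = 0 + 1.734 + 1.48 + 0.378 + 0.145 + 0 = 3.737
R0 > 1, so the population is growing.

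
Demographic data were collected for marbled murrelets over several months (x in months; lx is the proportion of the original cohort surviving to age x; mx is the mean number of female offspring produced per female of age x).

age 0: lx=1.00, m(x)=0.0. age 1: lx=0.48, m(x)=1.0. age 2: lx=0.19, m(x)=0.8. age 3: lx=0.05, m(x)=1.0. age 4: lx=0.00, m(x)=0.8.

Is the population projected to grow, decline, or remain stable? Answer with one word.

declining

R0 = Σ lx·mx = 0 + 0.48 + 0.152 + 0.05 + 0 = 0.682
R0 < 1, so the population is declining.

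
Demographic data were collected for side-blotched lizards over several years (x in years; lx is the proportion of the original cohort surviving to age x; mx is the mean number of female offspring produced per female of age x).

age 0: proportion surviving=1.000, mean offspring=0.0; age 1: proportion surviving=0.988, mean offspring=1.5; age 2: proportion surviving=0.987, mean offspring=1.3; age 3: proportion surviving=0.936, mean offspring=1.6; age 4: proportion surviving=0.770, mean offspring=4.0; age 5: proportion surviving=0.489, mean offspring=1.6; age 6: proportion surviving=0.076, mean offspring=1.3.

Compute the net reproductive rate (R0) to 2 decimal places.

8.22

lx·mx by age: 0, 1.482, 1.2831, 1.4976, 3.08, 0.7824, 0.0988
R0 = Σ lx·mx = 8.2239 → 8.22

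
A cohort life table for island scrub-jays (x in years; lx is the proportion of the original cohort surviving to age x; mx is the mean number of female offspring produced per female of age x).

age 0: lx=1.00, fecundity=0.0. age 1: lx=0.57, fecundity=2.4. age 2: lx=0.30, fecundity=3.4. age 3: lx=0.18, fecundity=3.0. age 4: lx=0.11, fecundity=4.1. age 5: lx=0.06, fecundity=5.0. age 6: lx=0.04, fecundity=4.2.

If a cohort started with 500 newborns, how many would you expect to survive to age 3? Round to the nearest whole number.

90

Expected survivors = N0 · l_3 = 500 × 0.18 = 90 → 90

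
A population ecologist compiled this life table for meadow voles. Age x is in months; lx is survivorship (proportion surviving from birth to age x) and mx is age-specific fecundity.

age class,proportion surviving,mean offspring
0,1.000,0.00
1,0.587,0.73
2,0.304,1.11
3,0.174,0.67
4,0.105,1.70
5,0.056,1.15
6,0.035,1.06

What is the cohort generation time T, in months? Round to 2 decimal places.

lx·mx: 0, 0.42851, 0.33744, 0.11658, 0.1785, 0.0644, 0.0371 → R0 = 1.16253
x·lx·mx: 0, 0.42851, 0.67488, 0.34974, 0.714, 0.322, 0.2226 → Σ = 2.71173
T = 2.71173 / 1.16253 = 2.332611… → 2.33

2.33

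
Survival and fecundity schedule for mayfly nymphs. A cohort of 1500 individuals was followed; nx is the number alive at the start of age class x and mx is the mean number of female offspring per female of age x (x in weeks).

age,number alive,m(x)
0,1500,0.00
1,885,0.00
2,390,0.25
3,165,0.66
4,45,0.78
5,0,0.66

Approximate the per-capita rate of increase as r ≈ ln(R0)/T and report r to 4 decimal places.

-0.6662

lx = nx/n0 = nx/1500: 1, 0.59, 0.26, 0.11, 0.03, 0
R0 = Σ lx·mx = 0 + 0 + 0.065 + 0.0726 + 0.0234 + 0 = 0.161
Σ x·lx·mx = 0.4414; T = 0.4414/0.161 = 2.74161…
r ≈ ln(R0)/T = ln(0.161)/2.74161… = -0.666159… → -0.6662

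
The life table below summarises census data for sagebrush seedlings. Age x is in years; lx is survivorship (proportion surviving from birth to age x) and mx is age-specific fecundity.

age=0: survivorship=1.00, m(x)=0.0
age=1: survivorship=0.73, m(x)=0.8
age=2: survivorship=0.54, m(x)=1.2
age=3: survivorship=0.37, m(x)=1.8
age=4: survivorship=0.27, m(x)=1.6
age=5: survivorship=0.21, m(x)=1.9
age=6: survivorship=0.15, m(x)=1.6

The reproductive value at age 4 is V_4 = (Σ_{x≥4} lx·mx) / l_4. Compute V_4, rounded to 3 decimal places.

lx·mx for x ≥ 4: 0.432, 0.399, 0.24 → sum = 1.071
V_4 = 1.071 / l_4 = 1.071 / 0.27 = 3.966667… → 3.967

3.967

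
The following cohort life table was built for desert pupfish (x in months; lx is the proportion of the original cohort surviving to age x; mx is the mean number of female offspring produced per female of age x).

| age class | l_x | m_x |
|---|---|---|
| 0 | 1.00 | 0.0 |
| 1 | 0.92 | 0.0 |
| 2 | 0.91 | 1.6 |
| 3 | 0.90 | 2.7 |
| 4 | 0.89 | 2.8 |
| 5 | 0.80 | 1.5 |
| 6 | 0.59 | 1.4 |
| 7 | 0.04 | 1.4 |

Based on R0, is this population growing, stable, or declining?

growing

R0 = Σ lx·mx = 0 + 0 + 1.456 + 2.43 + 2.492 + 1.2 + 0.826 + 0.056 = 8.46
R0 > 1, so the population is growing.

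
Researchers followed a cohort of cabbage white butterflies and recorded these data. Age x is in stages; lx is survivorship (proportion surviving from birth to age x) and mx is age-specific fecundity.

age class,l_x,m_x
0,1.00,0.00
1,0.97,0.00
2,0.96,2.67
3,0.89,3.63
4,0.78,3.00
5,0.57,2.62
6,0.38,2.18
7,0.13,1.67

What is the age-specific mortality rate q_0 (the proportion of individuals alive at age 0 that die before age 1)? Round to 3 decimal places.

0.030

q_0 = (l_0 − l_1) / l_0 = (1 − 0.97) / 1
     = 0.03 / 1 = 0.03 → 0.030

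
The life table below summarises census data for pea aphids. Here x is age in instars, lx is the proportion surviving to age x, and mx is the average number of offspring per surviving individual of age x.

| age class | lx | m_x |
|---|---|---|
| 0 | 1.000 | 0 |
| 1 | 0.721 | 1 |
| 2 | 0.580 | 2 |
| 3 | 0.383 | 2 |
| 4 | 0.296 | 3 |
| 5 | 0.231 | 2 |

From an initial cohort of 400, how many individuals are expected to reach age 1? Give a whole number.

288

Expected survivors = N0 · l_1 = 400 × 0.721 = 288.4 → 288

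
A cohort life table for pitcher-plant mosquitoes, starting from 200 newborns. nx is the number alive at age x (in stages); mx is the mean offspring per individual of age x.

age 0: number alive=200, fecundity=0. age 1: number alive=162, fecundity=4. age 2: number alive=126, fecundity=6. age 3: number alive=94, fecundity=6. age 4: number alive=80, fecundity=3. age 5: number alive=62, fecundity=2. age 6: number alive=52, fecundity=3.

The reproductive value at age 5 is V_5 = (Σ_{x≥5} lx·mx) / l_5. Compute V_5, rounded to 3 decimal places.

4.516

lx = nx/n0 = nx/200: 1, 0.81, 0.63, 0.47, 0.4, 0.31, 0.26
lx·mx for x ≥ 5: 0.62, 0.78 → sum = 1.4
V_5 = 1.4 / l_5 = 1.4 / 0.31 = 4.516129… → 4.516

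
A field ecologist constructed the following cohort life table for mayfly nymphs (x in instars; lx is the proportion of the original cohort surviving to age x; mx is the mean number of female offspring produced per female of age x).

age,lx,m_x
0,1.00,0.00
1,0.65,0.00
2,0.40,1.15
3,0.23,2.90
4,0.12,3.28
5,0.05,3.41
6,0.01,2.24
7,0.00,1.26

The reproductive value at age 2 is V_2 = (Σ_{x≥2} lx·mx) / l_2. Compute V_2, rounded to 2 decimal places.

4.28

lx·mx for x ≥ 2: 0.46, 0.667, 0.3936, 0.1705, 0.0224, 0 → sum = 1.7135
V_2 = 1.7135 / l_2 = 1.7135 / 0.4 = 4.28375 → 4.28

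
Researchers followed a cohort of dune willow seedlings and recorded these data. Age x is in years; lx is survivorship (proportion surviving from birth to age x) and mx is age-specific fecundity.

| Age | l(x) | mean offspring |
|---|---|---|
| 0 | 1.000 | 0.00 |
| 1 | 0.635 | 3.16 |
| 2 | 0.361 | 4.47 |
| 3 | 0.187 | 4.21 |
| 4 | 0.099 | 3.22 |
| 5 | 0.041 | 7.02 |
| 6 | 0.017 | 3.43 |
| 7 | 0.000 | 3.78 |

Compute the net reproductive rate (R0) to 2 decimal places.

5.07

lx·mx by age: 0, 2.0066, 1.61367, 0.78727, 0.31878, 0.28782, 0.05831, 0
R0 = Σ lx·mx = 5.07245 → 5.07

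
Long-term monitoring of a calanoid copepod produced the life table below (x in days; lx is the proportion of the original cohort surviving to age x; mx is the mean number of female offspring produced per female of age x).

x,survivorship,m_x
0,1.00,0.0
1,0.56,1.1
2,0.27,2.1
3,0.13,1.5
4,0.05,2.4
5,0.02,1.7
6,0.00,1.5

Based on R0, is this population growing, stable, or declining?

growing

R0 = Σ lx·mx = 0 + 0.616 + 0.567 + 0.195 + 0.12 + 0.034 + 0 = 1.532
R0 > 1, so the population is growing.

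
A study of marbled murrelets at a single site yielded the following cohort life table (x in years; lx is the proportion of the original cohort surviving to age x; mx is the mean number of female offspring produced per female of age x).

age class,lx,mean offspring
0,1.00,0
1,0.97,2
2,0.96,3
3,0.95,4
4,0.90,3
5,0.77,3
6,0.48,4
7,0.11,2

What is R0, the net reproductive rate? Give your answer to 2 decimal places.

lx·mx by age: 0, 1.94, 2.88, 3.8, 2.7, 2.31, 1.92, 0.22
R0 = Σ lx·mx = 15.77 → 15.77

15.77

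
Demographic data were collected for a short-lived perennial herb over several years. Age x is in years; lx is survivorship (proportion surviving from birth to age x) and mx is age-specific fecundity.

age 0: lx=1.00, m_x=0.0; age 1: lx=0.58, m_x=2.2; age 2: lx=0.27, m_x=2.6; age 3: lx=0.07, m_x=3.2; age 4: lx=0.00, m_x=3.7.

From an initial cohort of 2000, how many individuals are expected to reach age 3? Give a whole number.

140

Expected survivors = N0 · l_3 = 2000 × 0.07 = 140 → 140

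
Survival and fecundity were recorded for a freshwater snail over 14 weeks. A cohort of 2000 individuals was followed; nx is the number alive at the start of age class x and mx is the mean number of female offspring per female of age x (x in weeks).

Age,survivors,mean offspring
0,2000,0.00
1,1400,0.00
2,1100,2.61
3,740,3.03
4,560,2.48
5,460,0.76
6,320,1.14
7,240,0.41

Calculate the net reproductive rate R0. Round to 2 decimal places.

3.66

lx = nx/n0 = nx/2000: 1, 0.7, 0.55, 0.37, 0.28, 0.23, 0.16, 0.12
lx·mx by age: 0, 0, 1.4355, 1.1211, 0.6944, 0.1748, 0.1824, 0.0492
R0 = Σ lx·mx = 3.6574 → 3.66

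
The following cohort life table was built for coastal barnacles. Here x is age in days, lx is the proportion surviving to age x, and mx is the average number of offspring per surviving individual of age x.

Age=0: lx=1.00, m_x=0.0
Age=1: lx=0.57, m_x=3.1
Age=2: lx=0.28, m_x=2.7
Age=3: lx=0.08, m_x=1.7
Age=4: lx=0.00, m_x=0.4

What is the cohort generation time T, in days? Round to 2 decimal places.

1.39

lx·mx: 0, 1.767, 0.756, 0.136, 0 → R0 = 2.659
x·lx·mx: 0, 1.767, 1.512, 0.408, 0 → Σ = 3.687
T = 3.687 / 2.659 = 1.386612… → 1.39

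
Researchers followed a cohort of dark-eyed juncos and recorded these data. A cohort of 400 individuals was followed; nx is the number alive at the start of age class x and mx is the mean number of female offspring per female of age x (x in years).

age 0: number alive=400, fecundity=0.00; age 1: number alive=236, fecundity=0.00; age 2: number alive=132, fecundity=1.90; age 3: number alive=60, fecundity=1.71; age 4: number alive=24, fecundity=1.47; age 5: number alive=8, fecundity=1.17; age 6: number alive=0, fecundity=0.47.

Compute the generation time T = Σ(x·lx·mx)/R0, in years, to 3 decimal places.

2.506

lx = nx/n0 = nx/400: 1, 0.59, 0.33, 0.15, 0.06, 0.02, 0
lx·mx: 0, 0, 0.627, 0.2565, 0.0882, 0.0234, 0 → R0 = 0.9951
x·lx·mx: 0, 0, 1.254, 0.7695, 0.3528, 0.117, 0 → Σ = 2.4933
T = 2.4933 / 0.9951 = 2.505577… → 2.506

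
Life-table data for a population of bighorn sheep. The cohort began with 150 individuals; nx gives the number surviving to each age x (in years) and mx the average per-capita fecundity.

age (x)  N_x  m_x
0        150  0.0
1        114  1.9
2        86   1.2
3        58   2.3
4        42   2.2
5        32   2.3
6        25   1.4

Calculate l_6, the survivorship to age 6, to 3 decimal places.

l_6 = n_6/n_0 = 25/150 = 0.166667… → 0.167

0.167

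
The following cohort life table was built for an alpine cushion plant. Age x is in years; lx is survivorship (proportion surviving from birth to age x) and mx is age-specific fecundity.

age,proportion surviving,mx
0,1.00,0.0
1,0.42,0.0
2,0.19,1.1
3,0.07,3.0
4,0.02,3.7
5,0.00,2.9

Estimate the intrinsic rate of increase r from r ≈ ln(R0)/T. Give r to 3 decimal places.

R0 = Σ lx·mx = 0 + 0 + 0.209 + 0.21 + 0.074 + 0 = 0.493
Σ x·lx·mx = 1.344; T = 1.344/0.493 = 2.72617…
r ≈ ln(R0)/T = ln(0.493)/2.72617… = -0.25943… → -0.259

-0.259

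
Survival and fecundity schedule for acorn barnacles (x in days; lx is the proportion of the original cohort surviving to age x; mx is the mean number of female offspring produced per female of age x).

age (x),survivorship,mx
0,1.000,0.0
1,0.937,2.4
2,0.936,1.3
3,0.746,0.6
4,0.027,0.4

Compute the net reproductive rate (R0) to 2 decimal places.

3.92

lx·mx by age: 0, 2.2488, 1.2168, 0.4476, 0.0108
R0 = Σ lx·mx = 3.924 → 3.92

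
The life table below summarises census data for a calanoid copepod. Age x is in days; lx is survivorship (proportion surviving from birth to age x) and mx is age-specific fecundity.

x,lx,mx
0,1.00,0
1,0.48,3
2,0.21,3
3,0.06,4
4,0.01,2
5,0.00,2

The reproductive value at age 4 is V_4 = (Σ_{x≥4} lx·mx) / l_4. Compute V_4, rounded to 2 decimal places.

2.00

lx·mx for x ≥ 4: 0.02, 0 → sum = 0.02
V_4 = 0.02 / l_4 = 0.02 / 0.01 = 2 → 2.00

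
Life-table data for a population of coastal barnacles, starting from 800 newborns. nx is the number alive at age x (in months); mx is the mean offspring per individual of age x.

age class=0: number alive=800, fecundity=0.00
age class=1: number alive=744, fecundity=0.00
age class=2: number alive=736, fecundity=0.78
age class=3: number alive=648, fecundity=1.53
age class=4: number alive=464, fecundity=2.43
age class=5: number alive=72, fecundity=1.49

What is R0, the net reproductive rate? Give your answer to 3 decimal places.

3.500

lx = nx/n0 = nx/800: 1, 0.93, 0.92, 0.81, 0.58, 0.09
lx·mx by age: 0, 0, 0.7176, 1.2393, 1.4094, 0.1341
R0 = Σ lx·mx = 3.5004 → 3.500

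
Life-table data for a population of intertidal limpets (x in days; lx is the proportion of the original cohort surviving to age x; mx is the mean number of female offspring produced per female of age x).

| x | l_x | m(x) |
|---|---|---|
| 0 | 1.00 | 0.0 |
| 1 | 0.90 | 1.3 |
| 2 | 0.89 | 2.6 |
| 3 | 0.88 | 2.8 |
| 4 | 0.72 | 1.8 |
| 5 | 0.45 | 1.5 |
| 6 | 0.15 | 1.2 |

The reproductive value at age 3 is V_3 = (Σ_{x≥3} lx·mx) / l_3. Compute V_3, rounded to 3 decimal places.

lx·mx for x ≥ 3: 2.464, 1.296, 0.675, 0.18 → sum = 4.615
V_3 = 4.615 / l_3 = 4.615 / 0.88 = 5.244318… → 5.244

5.244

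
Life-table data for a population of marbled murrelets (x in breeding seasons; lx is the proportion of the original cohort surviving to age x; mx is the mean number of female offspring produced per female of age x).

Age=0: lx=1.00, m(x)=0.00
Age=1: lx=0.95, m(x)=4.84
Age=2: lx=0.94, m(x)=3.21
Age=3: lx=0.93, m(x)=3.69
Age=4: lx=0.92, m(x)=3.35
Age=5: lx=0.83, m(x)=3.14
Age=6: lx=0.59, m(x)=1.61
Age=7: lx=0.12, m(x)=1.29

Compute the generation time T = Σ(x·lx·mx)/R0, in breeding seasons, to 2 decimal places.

lx·mx: 0, 4.598, 3.0174, 3.4317, 3.082, 2.6062, 0.9499, 0.1548 → R0 = 17.84
x·lx·mx: 0, 4.598, 6.0348, 10.2951, 12.328, 13.031, 5.6994, 1.0836 → Σ = 53.0699
T = 53.0699 / 17.84 = 2.97477… → 2.97

2.97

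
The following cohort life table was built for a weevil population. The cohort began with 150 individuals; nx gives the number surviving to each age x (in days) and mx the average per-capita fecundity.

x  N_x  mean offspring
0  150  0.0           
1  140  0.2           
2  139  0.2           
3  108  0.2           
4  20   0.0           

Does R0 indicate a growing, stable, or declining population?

lx = nx/n0 = nx/150: 1, 0.93333…, 0.92667…, 0.72, 0.13333…
R0 = Σ lx·mx = 0 + 0.186667… + 0.185333… + 0.144 + 0 = 0.516…
R0 < 1, so the population is declining.

declining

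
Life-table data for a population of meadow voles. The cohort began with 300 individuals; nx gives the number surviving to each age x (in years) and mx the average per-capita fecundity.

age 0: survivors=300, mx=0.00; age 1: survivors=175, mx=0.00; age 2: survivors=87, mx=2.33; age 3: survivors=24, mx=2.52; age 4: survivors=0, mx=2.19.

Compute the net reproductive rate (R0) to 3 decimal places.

0.877

lx = nx/n0 = nx/300: 1, 0.58333…, 0.29, 0.08, 0
lx·mx by age: 0, 0, 0.6757, 0.2016, 0
R0 = Σ lx·mx = 0.8773… → 0.877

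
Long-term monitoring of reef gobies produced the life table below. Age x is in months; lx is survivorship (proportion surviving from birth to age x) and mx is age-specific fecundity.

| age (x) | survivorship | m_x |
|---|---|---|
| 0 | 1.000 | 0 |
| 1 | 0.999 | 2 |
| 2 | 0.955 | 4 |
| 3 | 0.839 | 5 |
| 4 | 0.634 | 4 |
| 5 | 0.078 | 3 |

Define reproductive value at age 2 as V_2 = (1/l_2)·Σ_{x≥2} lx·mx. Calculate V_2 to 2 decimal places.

11.29

lx·mx for x ≥ 2: 3.82, 4.195, 2.536, 0.234 → sum = 10.785
V_2 = 10.785 / l_2 = 10.785 / 0.955 = 11.293194… → 11.29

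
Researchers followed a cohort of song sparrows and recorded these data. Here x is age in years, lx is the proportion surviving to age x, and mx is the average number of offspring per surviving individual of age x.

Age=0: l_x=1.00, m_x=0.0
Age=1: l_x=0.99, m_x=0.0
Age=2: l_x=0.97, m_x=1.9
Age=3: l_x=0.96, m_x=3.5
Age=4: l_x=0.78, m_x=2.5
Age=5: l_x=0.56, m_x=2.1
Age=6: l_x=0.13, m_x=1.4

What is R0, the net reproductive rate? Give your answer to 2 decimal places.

lx·mx by age: 0, 0, 1.843, 3.36, 1.95, 1.176, 0.182
R0 = Σ lx·mx = 8.511 → 8.51

8.51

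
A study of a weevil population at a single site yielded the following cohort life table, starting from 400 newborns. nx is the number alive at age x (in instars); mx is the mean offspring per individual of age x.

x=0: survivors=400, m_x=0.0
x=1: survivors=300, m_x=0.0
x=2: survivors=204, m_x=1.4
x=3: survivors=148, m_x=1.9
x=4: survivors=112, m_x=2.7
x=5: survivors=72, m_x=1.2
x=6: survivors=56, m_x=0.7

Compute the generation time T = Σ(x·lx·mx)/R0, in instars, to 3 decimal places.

3.309

lx = nx/n0 = nx/400: 1, 0.75, 0.51, 0.37, 0.28, 0.18, 0.14
lx·mx: 0, 0, 0.714, 0.703, 0.756, 0.216, 0.098 → R0 = 2.487
x·lx·mx: 0, 0, 1.428, 2.109, 3.024, 1.08, 0.588 → Σ = 8.229
T = 8.229 / 2.487 = 3.308806… → 3.309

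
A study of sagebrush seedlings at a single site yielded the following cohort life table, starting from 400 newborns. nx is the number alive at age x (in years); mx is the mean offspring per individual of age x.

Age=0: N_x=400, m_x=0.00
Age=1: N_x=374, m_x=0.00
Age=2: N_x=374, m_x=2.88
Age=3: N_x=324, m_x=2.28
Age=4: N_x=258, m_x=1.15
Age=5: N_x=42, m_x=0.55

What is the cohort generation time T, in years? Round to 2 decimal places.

2.66

lx = nx/n0 = nx/400: 1, 0.935, 0.935, 0.81, 0.645, 0.105
lx·mx: 0, 0, 2.6928, 1.8468, 0.74175, 0.05775 → R0 = 5.3391
x·lx·mx: 0, 0, 5.3856, 5.5404, 2.967, 0.28875 → Σ = 14.18175
T = 14.18175 / 5.3391 = 2.656206… → 2.66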